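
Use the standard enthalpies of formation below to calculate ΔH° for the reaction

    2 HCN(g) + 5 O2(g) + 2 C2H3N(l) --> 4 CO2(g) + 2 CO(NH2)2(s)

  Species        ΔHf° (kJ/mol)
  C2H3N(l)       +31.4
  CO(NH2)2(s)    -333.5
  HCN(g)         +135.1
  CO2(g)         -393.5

ΔH° = -2574.0 kJ/mol

Products: 4·(-393.5) + 2·(-333.5) = -2241.0
Reactants: 2·(+135.1) + 5·(+0.0) + 2·(+31.4) = +333.0
ΔH° = (-2241.0) − (+333.0) = -2574.0 kJ/mol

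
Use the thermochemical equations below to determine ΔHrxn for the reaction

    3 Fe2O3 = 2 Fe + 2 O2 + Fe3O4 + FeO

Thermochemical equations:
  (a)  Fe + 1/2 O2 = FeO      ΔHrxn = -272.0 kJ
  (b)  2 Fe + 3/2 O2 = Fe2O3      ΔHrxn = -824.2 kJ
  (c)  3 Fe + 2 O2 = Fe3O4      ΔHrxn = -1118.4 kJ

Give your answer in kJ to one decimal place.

ΔHrxn = 1082.2 kJ

(a) as written (FeO already on the product side): -272.0 kJ
(b) reversed and × 3 (Fe2O3 must end up as a reactant; ×3 to match 3 Fe2O3 in the target): (-3)·(-824.2) = +2472.6 kJ
(c) as written (Fe3O4 already on the product side): -1118.4 kJ
ΔHrxn = (1)·(-272.0) + (-3)·(-824.2) + (1)·(-1118.4) = 1082.2 kJ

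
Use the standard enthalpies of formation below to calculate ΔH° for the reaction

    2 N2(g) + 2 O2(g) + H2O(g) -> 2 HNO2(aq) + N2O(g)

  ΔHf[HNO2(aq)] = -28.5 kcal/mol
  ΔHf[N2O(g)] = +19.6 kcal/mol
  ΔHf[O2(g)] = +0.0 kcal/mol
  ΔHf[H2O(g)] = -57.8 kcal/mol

ΔH° = 20.4 kcal/mol

ΔH°rxn = Σ nΔHf°(products) − Σ nΔHf°(reactants).
Products: 2·(-28.5) + 1·(+19.6) = -37.4
Reactants: 2·(+0.0) + 2·(+0.0) + 1·(-57.8) = -57.8
ΔH° = (-37.4) − (-57.8) = 20.4 kcal/mol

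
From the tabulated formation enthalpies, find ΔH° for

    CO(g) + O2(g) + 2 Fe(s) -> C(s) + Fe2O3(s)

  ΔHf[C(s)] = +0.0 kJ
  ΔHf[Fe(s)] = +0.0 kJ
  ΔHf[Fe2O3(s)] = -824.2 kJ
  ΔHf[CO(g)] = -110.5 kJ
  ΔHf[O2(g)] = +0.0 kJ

Products: 1·(+0.0) + 1·(-824.2) = -824.2
Reactants: 1·(-110.5) + 1·(+0.0) + 2·(+0.0) = -110.5
ΔH° = (-824.2) − (-110.5) = -713.7 kJ

ΔH° = -713.7 kJ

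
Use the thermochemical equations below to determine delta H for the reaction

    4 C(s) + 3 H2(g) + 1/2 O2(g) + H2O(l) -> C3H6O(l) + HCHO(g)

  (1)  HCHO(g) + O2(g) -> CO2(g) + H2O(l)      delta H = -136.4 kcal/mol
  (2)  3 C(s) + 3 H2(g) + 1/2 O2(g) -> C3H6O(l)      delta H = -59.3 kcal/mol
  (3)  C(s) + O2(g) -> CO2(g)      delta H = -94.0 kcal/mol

(1) reversed: +136.4 kcal/mol
(2) as written: -59.3 kcal/mol
(3) as written: -94.0 kcal/mol
delta H = (+136.4) + (-59.3) + (-94.0) = -16.9 kcal/mol

delta H = -16.9 kcal/mol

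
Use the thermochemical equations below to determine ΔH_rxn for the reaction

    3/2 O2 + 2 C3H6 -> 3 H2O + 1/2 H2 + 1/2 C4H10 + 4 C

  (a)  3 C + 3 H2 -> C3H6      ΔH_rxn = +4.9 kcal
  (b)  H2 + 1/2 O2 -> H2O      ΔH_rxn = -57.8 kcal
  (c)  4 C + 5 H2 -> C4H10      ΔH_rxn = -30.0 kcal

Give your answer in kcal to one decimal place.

ΔH_rxn = -198.2 kcal

(a) reversed and × 2 (C3H6 must end up as a reactant; ×2 to match 2 C3H6 in the target): (-2)·(+4.9) = -9.8 kcal
(b) × 3 (×3 to match 3 H2O in the target): (3)·(-57.8) = -173.4 kcal
(c) × 1/2 (scale by 1/2 for the 1/2 C4H10): (1/2)·(-30.0) = -15.0 kcal
Combining the equations, ΔH_rxn = (-9.8) + (-173.4) + (-15.0) = -198.2 kcal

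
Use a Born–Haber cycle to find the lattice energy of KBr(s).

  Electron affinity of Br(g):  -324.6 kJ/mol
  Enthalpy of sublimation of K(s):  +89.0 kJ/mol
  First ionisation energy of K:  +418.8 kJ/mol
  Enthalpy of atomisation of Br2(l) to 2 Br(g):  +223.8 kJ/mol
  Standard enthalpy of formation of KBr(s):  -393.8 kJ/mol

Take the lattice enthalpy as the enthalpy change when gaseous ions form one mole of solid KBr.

ΔHf° = 1·ΔHsub + 1·(ΣIE) + 1/2·D(Br2) + 1·EA + U
-393.8 = 1·(+89.0) + 1·(+418.8) + 1/2·(+223.8) + 1·(-324.6) + U
U = -393.8 − (+295.1) = -688.9 kJ/mol

U = -688.9 kJ/mol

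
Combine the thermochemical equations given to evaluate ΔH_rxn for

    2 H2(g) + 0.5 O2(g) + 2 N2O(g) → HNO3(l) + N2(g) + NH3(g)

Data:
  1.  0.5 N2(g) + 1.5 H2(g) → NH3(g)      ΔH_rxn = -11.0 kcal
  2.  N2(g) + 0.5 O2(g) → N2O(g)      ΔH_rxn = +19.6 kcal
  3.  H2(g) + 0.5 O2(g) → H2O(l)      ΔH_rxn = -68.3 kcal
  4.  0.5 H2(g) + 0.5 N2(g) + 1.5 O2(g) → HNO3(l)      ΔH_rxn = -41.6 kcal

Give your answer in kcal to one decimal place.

ΔH_rxn = -91.8 kcal

eq. 1 as written: -11.0 kcal
eq. 2 reversed and × 2: (-2)·(+19.6) = -39.2 kcal
eq. 3: not needed.
eq. 4 as written: -41.6 kcal
Since enthalpy is a state function, ΔH_rxn = (-11.0) + (-39.2) + (-41.6) = -91.8 kcal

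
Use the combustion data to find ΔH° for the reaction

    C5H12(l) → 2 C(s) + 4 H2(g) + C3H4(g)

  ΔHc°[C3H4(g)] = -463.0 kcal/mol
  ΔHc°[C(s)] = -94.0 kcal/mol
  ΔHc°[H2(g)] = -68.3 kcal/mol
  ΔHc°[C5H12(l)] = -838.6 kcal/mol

With combustion enthalpies, reactants minus products:
= [1·(-838.6)] − [2·(-94.0) + 4·(-68.3) + 1·(-463.0)]
= 85.6 kcal/mol

ΔH° = 85.6 kcal/mol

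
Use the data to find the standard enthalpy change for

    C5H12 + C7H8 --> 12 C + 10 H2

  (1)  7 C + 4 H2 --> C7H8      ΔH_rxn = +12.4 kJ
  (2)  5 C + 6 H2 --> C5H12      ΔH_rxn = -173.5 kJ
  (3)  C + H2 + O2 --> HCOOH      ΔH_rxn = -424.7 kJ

ΔH_rxn = 161.1 kJ

(1) reversed (C7H8 must end up as a reactant): -12.4 kJ
(2) reversed (C5H12 must end up as a reactant): +173.5 kJ
(3): not needed (O2 appears nowhere else).
ΔH_rxn = (-12.4) + (+173.5) = 161.1 kJ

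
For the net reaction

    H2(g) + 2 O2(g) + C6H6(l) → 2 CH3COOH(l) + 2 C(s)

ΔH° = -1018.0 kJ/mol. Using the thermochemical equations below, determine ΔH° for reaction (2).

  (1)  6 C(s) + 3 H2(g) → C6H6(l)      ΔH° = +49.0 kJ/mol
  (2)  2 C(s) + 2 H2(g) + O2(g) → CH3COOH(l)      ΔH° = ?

(1) reversed (C6H6(l) must end up as a reactant): -49.0 kJ/mol
(2) × 2 (×2 to match 2 CH3COOH(l) in the target): contributes 2·x
-1018.0 = (-49.0) + 2·x
x = (-1018.0 − (-49.0)) / (2) = -484.5 kJ/mol

ΔH° = -484.5 kJ/mol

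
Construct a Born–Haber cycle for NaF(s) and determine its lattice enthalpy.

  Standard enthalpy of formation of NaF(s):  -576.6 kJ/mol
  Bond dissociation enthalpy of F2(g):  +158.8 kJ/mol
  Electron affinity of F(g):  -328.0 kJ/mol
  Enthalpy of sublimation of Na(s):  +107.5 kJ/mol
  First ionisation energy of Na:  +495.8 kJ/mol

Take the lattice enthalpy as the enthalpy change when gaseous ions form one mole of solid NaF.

ΔHf° = 1·ΔHsub + 1·(ΣIE) + 1/2·D(F2) + 1·EA + U
-576.6 = 1·(+107.5) + 1·(+495.8) + 1/2·(+158.8) + 1·(-328.0) + U
U = -576.6 − (+354.7) = -931.3 kJ/mol

U = -931.3 kJ/mol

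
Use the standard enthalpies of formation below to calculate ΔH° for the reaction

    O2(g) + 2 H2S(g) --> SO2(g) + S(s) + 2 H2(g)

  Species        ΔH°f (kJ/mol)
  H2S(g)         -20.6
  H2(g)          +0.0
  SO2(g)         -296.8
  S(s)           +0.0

ΔH°rxn = Σ nΔHf°(products) − Σ nΔHf°(reactants).
Products: 1·(-296.8) + 1·(+0.0) + 2·(+0.0) = -296.8
Reactants: 1·(+0.0) + 2·(-20.6) = -41.2
ΔH° = (-296.8) − (-41.2) = -255.6 kJ/mol

ΔH° = -255.6 kJ/mol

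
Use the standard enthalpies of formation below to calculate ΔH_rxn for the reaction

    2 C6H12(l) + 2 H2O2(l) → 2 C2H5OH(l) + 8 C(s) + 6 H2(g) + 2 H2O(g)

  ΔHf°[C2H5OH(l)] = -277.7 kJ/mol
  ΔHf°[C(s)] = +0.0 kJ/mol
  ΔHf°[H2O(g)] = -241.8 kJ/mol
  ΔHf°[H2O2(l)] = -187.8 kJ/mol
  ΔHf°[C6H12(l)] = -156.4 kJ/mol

ΔH_rxn = -350.6 kJ/mol

ΔH°rxn = Σ nΔHf°(products) − Σ nΔHf°(reactants).
Products: 2·(-277.7) + 8·(+0.0) + 6·(+0.0) + 2·(-241.8) = -1039.0
Reactants: 2·(-156.4) + 2·(-187.8) = -688.4
ΔH_rxn = (-1039.0) − (-688.4) = -350.6 kJ/mol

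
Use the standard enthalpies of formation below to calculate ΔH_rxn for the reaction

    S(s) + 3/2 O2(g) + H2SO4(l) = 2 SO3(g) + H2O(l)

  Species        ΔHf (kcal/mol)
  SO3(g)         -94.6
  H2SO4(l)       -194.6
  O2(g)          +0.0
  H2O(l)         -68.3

Products: 2·(-94.6) + 1·(-68.3) = -257.5
Reactants: 1·(+0.0) + 3/2·(+0.0) + 1·(-194.6) = -194.6
ΔH_rxn = (-257.5) − (-194.6) = -62.9 kcal/mol

ΔH_rxn = -62.9 kcal/mol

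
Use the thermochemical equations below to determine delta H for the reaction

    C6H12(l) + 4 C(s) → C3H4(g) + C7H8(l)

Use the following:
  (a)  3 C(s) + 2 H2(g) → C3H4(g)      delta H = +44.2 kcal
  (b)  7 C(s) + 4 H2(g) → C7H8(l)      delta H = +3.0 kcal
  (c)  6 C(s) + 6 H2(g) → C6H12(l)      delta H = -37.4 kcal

delta H = 84.6 kcal

(a) as written (C3H4(g) already on the product side): +44.2 kcal
(b) as written (C7H8(l) already on the product side): +3.0 kcal
(c) reversed (C6H12(l) must end up as a reactant): +37.4 kcal
By Hess's law, delta H = (+44.2) + (+3.0) + (+37.4) = 84.6 kcal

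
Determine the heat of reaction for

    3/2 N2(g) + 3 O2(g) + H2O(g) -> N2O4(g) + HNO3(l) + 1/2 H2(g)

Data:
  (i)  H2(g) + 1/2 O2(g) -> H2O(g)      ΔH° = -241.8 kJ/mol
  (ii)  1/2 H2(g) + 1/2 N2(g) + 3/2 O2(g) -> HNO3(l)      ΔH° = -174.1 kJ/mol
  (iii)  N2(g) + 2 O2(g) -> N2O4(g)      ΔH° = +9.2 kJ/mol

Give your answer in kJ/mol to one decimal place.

(i) reversed (reverse to put H2O(g) on the reactant side): +241.8 kJ/mol
(ii) as written (HNO3(l) already on the product side): -174.1 kJ/mol
(iii) as written (N2O4(g) already on the product side): +9.2 kJ/mol
Since enthalpy is a state function, ΔH° = (+241.8) + (-174.1) + (+9.2) = 76.9 kJ/mol

ΔH° = 76.9 kJ/mol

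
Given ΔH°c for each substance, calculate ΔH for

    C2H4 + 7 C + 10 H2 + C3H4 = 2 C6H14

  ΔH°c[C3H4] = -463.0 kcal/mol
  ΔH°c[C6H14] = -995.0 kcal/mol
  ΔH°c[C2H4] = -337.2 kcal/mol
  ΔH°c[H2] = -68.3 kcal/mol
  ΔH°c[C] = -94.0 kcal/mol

ΔH = -151.2 kcal/mol

With combustion enthalpies, reactants minus products:
= [1·(-337.2) + 7·(-94.0) + 10·(-68.3) + 1·(-463.0)] − [2·(-995.0)]
= -151.2 kcal/mol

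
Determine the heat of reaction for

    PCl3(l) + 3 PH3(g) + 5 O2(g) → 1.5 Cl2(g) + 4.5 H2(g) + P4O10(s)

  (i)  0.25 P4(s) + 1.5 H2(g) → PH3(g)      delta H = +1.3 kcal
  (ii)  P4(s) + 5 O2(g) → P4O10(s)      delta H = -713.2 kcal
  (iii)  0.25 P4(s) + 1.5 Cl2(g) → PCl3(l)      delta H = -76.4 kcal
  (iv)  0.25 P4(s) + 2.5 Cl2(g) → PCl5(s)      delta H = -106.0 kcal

delta H = -640.7 kcal

(i) reversed and × 3 (PH3(g) must end up as a reactant; scale by 3 for the 3 PH3(g)): (-3)·(+1.3) = -3.9 kcal
(ii) as written (P4O10(s) already on the product side): -713.2 kcal
(iii) reversed (reverse to put PCl3(l) on the reactant side): +76.4 kcal
(iv): not needed (PCl5(s) appears nowhere else).
Combining the equations, delta H = (-3)·(+1.3) + (1)·(-713.2) + (-1)·(-76.4) = -640.7 kcal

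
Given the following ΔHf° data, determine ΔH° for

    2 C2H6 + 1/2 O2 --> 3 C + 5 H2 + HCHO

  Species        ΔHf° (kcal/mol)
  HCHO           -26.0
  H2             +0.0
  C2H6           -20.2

ΔH° = 14.4 kcal/mol

Products: 3·(+0.0) + 5·(+0.0) + 1·(-26.0) = -26.0
Reactants: 2·(-20.2) + 1/2·(+0.0) = -40.4
ΔH° = (-26.0) − (-40.4) = 14.4 kcal/mol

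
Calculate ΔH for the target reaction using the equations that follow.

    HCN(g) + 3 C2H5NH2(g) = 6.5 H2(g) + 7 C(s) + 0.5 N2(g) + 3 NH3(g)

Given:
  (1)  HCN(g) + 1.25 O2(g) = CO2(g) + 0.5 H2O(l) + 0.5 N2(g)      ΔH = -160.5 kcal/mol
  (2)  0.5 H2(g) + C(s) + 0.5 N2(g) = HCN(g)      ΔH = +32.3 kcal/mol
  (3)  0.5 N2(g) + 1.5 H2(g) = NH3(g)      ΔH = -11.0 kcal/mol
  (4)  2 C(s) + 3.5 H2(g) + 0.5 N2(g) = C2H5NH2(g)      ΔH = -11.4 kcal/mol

ΔH = -31.1 kcal/mol

(1): not needed (CO2(g) appears nowhere else).
(2) reversed: -32.3 kcal/mol
(3) × 3 (×3 to match 3 NH3(g) in the target): (3)·(-11.0) = -33.0 kcal/mol
(4) reversed and × 3 (reverse to put C2H5NH2(g) on the reactant side; scale by 3 for the 3 C2H5NH2(g)): (-3)·(-11.4) = +34.2 kcal/mol
Since enthalpy is a state function, ΔH = (-1)·(+32.3) + (3)·(-11.0) + (-3)·(-11.4) = -31.1 kcal/mol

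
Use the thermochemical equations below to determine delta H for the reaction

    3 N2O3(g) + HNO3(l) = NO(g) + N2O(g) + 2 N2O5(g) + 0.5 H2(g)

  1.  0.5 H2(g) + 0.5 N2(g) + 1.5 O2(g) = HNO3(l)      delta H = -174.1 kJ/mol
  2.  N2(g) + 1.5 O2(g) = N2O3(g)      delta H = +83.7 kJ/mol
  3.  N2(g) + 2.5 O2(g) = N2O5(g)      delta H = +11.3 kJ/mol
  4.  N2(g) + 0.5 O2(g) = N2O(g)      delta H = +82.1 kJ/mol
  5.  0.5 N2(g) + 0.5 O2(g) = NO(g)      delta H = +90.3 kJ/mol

eq. 1 reversed: +174.1 kJ/mol
eq. 2 reversed and × 3: (-3)·(+83.7) = -251.1 kJ/mol
eq. 3 × 2: (2)·(+11.3) = +22.6 kJ/mol
eq. 4 as written: +82.1 kJ/mol
eq. 5 as written: +90.3 kJ/mol
Combining the equations, delta H = (+174.1) + (-251.1) + (+22.6) + (+82.1) + (+90.3) = 118.0 kJ/mol

delta H = 118.0 kJ/mol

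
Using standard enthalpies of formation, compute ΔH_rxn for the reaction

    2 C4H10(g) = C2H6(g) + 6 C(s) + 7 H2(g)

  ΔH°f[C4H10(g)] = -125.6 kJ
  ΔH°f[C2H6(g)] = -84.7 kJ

ΔH°rxn = Σ nΔHf°(products) − Σ nΔHf°(reactants).
Products: 1·(-84.7) + 6·(+0.0) + 7·(+0.0) = -84.7
Reactants: 2·(-125.6) = -251.2
ΔH_rxn = (-84.7) − (-251.2) = 166.5 kJ

ΔH_rxn = 166.5 kJ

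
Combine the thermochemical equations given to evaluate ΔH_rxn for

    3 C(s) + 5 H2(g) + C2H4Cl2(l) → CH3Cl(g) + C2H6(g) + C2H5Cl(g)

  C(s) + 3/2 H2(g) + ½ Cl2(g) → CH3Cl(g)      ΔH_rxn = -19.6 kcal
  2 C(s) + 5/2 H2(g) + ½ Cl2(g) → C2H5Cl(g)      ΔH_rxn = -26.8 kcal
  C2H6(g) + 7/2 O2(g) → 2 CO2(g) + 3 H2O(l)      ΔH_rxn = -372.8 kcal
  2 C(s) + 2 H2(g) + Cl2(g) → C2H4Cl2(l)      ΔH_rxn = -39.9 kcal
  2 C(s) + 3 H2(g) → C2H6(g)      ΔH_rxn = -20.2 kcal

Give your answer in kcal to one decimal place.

equation 1 as written (CH3Cl(g) already on the product side): -19.6 kcal
equation 2 as written (C2H5Cl(g) already on the product side): -26.8 kcal
equation 3: not needed (CO2(g) appears nowhere else).
equation 4 reversed (reverse to put C2H4Cl2(l) on the reactant side): +39.9 kcal
equation 5 as written: -20.2 kcal
ΔH_rxn = (1)·(-19.6) + (1)·(-26.8) + (-1)·(-39.9) + (1)·(-20.2) = -26.7 kcal

ΔH_rxn = -26.7 kcal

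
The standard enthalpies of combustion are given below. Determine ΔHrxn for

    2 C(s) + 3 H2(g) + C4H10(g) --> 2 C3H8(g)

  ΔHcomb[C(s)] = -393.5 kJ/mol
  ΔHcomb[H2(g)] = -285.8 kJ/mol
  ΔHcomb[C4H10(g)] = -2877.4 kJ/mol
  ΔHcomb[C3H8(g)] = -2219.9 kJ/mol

ΔHrxn = -82.0 kJ/mol

With combustion enthalpies, reactants minus products:
= [2·(-393.5) + 3·(-285.8) + 1·(-2877.4)] − [2·(-2219.9)]
= -82.0 kJ/mol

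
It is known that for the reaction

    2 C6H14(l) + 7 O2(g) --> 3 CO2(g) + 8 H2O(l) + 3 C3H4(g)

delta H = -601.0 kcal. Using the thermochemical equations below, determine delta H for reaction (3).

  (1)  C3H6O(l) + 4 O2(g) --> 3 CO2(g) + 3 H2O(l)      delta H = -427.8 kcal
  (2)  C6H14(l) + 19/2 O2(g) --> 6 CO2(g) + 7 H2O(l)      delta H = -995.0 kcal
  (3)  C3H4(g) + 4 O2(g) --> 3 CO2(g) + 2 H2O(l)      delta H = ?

(1): not needed.
(2) × 2: (2)·(-995.0) = -1990.0 kcal
(3) reversed and × 3: contributes −3·x
-601.0 = (-1990.0) − 3·x
x = (-601.0 − (-1990.0)) / (-3) = -463.0 kcal

delta H = -463.0 kcal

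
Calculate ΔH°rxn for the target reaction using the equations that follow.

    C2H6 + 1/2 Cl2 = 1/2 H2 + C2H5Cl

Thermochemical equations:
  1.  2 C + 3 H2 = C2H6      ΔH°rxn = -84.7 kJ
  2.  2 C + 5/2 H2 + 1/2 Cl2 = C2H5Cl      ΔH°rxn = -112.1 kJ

eq. 1 reversed (reverse to put C2H6 on the reactant side): +84.7 kJ
eq. 2 as written (C2H5Cl already on the product side): -112.1 kJ
Combining the equations, ΔH°rxn = (+84.7) + (-112.1) = -27.4 kJ

ΔH°rxn = -27.4 kJ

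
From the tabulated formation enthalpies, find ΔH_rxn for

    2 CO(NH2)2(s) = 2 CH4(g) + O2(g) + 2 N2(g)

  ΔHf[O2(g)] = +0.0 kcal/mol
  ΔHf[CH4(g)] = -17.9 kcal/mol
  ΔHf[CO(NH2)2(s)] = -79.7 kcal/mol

ΔH_rxn = 123.6 kcal/mol

Products: 2·(-17.9) + 1·(+0.0) + 2·(+0.0) = -35.8
Reactants: 2·(-79.7) = -159.4
ΔH_rxn = (-35.8) − (-159.4) = 123.6 kcal/mol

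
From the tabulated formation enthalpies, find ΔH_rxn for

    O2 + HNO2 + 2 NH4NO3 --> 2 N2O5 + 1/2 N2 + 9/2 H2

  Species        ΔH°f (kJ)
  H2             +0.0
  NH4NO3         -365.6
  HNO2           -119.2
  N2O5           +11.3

ΔH_rxn = 873.0 kJ

Products: 2·(+11.3) + 1/2·(+0.0) + 9/2·(+0.0) = +22.6
Reactants: 1·(+0.0) + 1·(-119.2) + 2·(-365.6) = -850.4
ΔH_rxn = (+22.6) − (-850.4) = 873.0 kJ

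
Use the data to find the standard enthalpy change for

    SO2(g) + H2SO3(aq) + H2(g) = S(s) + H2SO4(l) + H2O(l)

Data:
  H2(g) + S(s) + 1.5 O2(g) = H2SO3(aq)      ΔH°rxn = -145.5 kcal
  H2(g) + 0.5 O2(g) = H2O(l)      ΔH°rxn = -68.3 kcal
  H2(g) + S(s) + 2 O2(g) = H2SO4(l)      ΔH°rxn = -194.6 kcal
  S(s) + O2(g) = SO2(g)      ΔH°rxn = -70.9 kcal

ΔH°rxn = -46.5 kcal

equation 1 reversed: +145.5 kcal
equation 2 as written: -68.3 kcal
equation 3 as written: -194.6 kcal
equation 4 reversed: +70.9 kcal
ΔH°rxn = (-1)·(-145.5) + (1)·(-68.3) + (1)·(-194.6) + (-1)·(-70.9) = -46.5 kcal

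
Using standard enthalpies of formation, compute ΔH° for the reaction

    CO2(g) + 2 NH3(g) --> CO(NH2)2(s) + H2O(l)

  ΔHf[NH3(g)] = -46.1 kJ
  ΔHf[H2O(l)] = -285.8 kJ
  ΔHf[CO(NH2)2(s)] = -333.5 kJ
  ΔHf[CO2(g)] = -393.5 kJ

Products: 1·(-333.5) + 1·(-285.8) = -619.3
Reactants: 1·(-393.5) + 2·(-46.1) = -485.7
ΔH° = (-619.3) − (-485.7) = -133.6 kJ

ΔH° = -133.6 kJ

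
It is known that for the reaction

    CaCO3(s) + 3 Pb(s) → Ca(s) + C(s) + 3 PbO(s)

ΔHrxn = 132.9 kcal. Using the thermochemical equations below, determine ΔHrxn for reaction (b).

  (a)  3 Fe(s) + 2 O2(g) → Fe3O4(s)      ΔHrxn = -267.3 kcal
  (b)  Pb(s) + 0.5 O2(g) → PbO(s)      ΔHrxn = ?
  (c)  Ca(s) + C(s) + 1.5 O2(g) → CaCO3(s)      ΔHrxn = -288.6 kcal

ΔHrxn = -51.9 kcal

(a): not needed (Fe3O4(s) appears nowhere else).
(b) × 3 (×3 to match 3 PbO(s) in the target): contributes 3·x
(c) reversed (CaCO3(s) must end up as a reactant): +288.6 kcal
+132.9 = (+288.6) + 3·x
x = (+132.9 − (+288.6)) / (3) = -51.9 kcal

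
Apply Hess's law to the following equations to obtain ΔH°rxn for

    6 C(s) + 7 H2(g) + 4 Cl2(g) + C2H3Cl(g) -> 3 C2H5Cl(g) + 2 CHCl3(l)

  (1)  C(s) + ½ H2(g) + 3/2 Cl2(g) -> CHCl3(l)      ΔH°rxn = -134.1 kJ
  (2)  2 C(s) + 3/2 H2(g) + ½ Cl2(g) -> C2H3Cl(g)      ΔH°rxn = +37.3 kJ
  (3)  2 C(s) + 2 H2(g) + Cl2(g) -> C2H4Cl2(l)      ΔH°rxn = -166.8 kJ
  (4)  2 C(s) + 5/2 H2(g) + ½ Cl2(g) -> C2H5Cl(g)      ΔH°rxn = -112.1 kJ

ΔH°rxn = -641.8 kJ

(1) × 2 (scale by 2 for the 2 CHCl3(l)): (2)·(-134.1) = -268.2 kJ
(2) reversed (C2H3Cl(g) must end up as a reactant): -37.3 kJ
(3): not needed (C2H4Cl2(l) appears nowhere else).
(4) × 3 (×3 to match 3 C2H5Cl(g) in the target): (3)·(-112.1) = -336.3 kJ
Combining the equations, ΔH°rxn = (2)·(-134.1) + (-1)·(+37.3) + (3)·(-112.1) = -641.8 kJ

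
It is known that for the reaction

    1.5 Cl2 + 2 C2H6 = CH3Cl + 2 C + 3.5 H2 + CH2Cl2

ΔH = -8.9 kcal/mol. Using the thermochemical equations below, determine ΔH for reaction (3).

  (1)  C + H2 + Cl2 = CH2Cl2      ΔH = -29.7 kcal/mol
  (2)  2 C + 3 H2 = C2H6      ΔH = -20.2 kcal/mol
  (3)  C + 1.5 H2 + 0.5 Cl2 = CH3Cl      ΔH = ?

ΔH = -19.6 kcal/mol

(1) as written (CH2Cl2 already on the product side): -29.7 kcal/mol
(2) reversed and × 2 (reverse to put C2H6 on the reactant side; scale by 2 for the 2 C2H6): (-2)·(-20.2) = +40.4 kcal/mol
(3) as written (CH3Cl already on the product side): contributes x
-8.9 = (-29.7) + (+40.4) + x
x = (-8.9 − (+10.7)) / (1) = -19.6 kcal/mol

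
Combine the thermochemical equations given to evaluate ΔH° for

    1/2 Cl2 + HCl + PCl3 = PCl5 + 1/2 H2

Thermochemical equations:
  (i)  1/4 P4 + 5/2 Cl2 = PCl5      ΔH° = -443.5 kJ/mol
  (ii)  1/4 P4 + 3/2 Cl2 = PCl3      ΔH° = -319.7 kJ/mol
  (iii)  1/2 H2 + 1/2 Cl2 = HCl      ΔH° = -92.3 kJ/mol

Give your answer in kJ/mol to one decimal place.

(i) as written (PCl5 already on the product side): -443.5 kJ/mol
(ii) reversed (PCl3 must end up as a reactant): +319.7 kJ/mol
(iii) reversed (reverse to put HCl on the reactant side): +92.3 kJ/mol
ΔH° = (1)·(-443.5) + (-1)·(-319.7) + (-1)·(-92.3) = -31.5 kJ/mol

ΔH° = -31.5 kJ/mol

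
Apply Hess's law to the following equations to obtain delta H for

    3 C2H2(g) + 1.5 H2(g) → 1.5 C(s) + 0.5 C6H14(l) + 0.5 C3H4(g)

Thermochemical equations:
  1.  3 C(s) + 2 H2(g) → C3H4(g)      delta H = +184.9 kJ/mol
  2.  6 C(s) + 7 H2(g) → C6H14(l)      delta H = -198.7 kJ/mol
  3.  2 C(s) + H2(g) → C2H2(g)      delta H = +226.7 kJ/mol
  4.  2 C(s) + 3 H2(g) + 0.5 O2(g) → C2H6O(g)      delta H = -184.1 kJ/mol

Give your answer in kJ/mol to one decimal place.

delta H = -687.0 kJ/mol

eq. 1 × 1/2 (scale by 1/2 for the 1/2 C3H4(g)): (1/2)·(+184.9) = +92.45 kJ/mol
eq. 2 × 1/2 (×1/2 to match 1/2 C6H14(l) in the target): (1/2)·(-198.7) = -99.35 kJ/mol
eq. 3 reversed and × 3 (reverse to put C2H2(g) on the reactant side; ×3 to match 3 C2H2(g) in the target): (-3)·(+226.7) = -680.1 kJ/mol
eq. 4: not needed (C2H6O(g) appears nowhere else).
delta H = (+92.45) + (-99.35) + (-680.1) = -687.0 kJ/mol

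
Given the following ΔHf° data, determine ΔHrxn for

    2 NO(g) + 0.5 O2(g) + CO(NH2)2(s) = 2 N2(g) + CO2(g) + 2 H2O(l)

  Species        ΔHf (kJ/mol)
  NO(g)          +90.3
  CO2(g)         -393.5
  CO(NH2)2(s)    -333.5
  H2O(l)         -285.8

ΔHrxn = -812.2 kJ/mol

ΔH°rxn = Σ nΔHf°(products) − Σ nΔHf°(reactants).
Products: 2·(+0.0) + 1·(-393.5) + 2·(-285.8) = -965.1
Reactants: 2·(+90.3) + 1/2·(+0.0) + 1·(-333.5) = -152.9
ΔHrxn = (-965.1) − (-152.9) = -812.2 kJ/mol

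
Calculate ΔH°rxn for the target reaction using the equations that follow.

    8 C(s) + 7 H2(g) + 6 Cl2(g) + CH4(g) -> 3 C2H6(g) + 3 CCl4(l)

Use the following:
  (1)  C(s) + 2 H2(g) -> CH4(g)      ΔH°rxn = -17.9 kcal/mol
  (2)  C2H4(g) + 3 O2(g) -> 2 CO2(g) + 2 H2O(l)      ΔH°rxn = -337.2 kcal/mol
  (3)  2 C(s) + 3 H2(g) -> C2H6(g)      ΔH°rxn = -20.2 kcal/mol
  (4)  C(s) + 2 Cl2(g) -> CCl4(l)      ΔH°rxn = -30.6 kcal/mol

(1) reversed (reverse to put CH4(g) on the reactant side): +17.9 kcal/mol
(2): not needed (CO2(g) appears nowhere else).
(3) × 3 (scale by 3 for the 3 C2H6(g)): (3)·(-20.2) = -60.6 kcal/mol
(4) × 3 (×3 to match 3 CCl4(l) in the target): (3)·(-30.6) = -91.8 kcal/mol
ΔH°rxn = (-1)·(-17.9) + (3)·(-20.2) + (3)·(-30.6) = -134.5 kcal/mol

ΔH°rxn = -134.5 kcal/mol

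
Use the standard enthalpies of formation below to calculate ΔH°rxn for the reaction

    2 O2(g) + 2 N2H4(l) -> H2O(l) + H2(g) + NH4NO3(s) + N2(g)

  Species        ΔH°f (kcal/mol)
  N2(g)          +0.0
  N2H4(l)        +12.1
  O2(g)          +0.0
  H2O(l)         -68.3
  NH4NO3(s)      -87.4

ΔH°rxn = -179.9 kcal/mol

ΔH°rxn = Σ nΔHf°(products) − Σ nΔHf°(reactants).
Products: 1·(-68.3) + 1·(+0.0) + 1·(-87.4) + 1·(+0.0) = -155.7
Reactants: 2·(+0.0) + 2·(+12.1) = +24.2
ΔH°rxn = (-155.7) − (+24.2) = -179.9 kcal/mol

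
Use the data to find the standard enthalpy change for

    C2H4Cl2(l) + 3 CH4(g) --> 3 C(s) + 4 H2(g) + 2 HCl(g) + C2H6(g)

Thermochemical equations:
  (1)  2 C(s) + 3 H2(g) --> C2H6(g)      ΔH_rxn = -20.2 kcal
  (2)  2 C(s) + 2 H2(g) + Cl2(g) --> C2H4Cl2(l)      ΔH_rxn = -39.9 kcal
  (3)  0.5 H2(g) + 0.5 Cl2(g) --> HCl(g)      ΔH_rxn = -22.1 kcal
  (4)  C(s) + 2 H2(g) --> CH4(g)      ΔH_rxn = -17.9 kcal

(1) as written (C2H6(g) already on the product side): -20.2 kcal
(2) reversed (C2H4Cl2(l) must end up as a reactant): +39.9 kcal
(3) × 2 (scale by 2 for the 2 HCl(g)): (2)·(-22.1) = -44.2 kcal
(4) reversed and × 3 (CH4(g) must end up as a reactant; scale by 3 for the 3 CH4(g)): (-3)·(-17.9) = +53.7 kcal
By Hess's law, ΔH_rxn = (-20.2) + (+39.9) + (-44.2) + (+53.7) = 29.2 kcal

ΔH_rxn = 29.2 kcal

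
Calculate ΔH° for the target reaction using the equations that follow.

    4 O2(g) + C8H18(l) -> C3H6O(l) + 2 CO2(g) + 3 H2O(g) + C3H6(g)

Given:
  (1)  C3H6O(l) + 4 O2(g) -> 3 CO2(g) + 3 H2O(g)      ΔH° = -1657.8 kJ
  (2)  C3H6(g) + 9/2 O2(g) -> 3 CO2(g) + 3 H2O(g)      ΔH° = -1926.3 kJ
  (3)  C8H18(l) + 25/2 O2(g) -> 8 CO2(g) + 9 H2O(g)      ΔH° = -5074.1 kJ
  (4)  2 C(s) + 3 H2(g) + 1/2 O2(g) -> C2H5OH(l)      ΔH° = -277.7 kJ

ΔH° = -1490.0 kJ

(1) reversed: +1657.8 kJ
(2) reversed: +1926.3 kJ
(3) as written: -5074.1 kJ
(4): not needed.
By Hess's law, ΔH° = (-1)·(-1657.8) + (-1)·(-1926.3) + (1)·(-5074.1) = -1490.0 kJ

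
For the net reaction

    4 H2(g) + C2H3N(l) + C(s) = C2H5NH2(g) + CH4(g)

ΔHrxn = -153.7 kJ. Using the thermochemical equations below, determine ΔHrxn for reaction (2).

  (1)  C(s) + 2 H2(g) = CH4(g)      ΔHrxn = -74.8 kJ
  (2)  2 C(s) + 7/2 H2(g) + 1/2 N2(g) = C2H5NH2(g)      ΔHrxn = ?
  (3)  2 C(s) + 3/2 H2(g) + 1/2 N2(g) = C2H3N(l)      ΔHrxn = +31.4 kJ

(1) as written: -74.8 kJ
(2) as written: contributes x
(3) reversed: -31.4 kJ
-153.7 = (-74.8) + (-31.4) + x
x = (-153.7 − (-106.2)) / (1) = -47.5 kJ

ΔHrxn = -47.5 kJ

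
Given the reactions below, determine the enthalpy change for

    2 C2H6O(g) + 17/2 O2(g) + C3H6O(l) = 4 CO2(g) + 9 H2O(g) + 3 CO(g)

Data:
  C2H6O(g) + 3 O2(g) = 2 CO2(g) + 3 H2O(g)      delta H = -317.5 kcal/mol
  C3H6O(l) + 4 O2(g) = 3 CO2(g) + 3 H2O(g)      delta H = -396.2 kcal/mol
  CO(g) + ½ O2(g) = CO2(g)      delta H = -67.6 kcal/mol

delta H = -828.4 kcal/mol

equation 1 × 2: (2)·(-317.5) = -635.0 kcal/mol
equation 2 as written: -396.2 kcal/mol
equation 3 reversed and × 3: (-3)·(-67.6) = +202.8 kcal/mol
By Hess's law, delta H = (2)·(-317.5) + (1)·(-396.2) + (-3)·(-67.6) = -828.4 kcal/mol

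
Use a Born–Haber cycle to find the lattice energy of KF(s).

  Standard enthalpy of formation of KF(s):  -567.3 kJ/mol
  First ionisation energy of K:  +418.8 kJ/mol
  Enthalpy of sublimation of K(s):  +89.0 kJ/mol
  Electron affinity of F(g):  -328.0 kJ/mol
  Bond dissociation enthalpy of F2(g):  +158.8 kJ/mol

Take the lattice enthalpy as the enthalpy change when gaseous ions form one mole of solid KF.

U = -826.5 kJ/mol

ΔHf° = 1·ΔHsub + 1·(ΣIE) + 1/2·D(F2) + 1·EA + U
-567.3 = 1·(+89.0) + 1·(+418.8) + 1/2·(+158.8) + 1·(-328.0) + U
U = -567.3 − (+259.2) = -826.5 kJ/mol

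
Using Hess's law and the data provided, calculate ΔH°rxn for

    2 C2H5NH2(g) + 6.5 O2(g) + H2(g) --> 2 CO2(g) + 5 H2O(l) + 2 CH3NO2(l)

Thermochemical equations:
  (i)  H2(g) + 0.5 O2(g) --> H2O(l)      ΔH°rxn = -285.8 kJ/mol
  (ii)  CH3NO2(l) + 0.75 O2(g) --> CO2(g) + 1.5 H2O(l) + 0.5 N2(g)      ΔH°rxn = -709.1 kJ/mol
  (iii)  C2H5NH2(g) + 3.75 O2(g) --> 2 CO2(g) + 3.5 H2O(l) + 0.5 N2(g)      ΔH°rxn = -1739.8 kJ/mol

ΔH°rxn = -2347.2 kJ/mol

(i) as written: -285.8 kJ/mol
(ii) reversed and × 2: (-2)·(-709.1) = +1418.2 kJ/mol
(iii) × 2: (2)·(-1739.8) = -3479.6 kJ/mol
ΔH°rxn = (-285.8) + (+1418.2) + (-3479.6) = -2347.2 kJ/mol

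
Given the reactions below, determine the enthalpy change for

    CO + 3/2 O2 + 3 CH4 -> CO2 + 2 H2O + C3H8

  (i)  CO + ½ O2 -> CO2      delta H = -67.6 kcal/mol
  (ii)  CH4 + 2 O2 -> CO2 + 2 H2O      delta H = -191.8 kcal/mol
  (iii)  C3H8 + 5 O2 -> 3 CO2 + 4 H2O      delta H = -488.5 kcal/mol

delta H = -154.5 kcal/mol

(i) as written (CO already on the reactant side): -67.6 kcal/mol
(ii) × 3 (×3 to match 3 CH4 in the target): (3)·(-191.8) = -575.4 kcal/mol
(iii) reversed (reverse to put C3H8 on the product side): +488.5 kcal/mol
delta H = (1)·(-67.6) + (3)·(-191.8) + (-1)·(-488.5) = -154.5 kcal/mol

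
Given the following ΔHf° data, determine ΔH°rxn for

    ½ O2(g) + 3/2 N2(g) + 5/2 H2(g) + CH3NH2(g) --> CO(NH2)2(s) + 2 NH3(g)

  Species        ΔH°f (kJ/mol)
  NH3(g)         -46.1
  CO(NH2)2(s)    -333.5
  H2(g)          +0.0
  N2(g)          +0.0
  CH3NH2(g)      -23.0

ΔH°rxn = -402.7 kJ/mol

Products: 1·(-333.5) + 2·(-46.1) = -425.7
Reactants: 1/2·(+0.0) + 3/2·(+0.0) + 5/2·(+0.0) + 1·(-23.0) = -23.0
ΔH°rxn = (-425.7) − (-23.0) = -402.7 kJ/mol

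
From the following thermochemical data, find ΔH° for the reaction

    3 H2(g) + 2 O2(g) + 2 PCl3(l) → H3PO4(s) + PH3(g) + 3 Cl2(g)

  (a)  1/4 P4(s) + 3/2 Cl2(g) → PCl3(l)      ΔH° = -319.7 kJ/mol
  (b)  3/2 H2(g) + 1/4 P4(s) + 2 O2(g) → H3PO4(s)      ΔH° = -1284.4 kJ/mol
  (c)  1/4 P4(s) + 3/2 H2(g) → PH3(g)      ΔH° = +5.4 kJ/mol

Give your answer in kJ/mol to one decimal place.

(a) reversed and × 2 (reverse to put PCl3(l) on the reactant side; scale by 2 for the 2 PCl3(l)): (-2)·(-319.7) = +639.4 kJ/mol
(b) as written (H3PO4(s) already on the product side): -1284.4 kJ/mol
(c) as written (PH3(g) already on the product side): +5.4 kJ/mol
ΔH° = (+639.4) + (-1284.4) + (+5.4) = -639.6 kJ/mol

ΔH° = -639.6 kJ/mol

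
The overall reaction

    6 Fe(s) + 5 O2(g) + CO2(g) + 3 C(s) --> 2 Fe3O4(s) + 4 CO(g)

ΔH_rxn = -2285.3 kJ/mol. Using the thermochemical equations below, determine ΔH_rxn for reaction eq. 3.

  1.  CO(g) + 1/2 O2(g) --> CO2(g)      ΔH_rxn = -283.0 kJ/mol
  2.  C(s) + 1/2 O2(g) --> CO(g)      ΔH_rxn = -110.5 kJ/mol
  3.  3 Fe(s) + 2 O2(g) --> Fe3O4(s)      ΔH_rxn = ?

ΔH_rxn = -1118.4 kJ/mol

eq. 1 reversed (reverse to put CO2(g) on the reactant side): +283.0 kJ/mol
eq. 2 × 3 (×3 to match 3 C(s) in the target): (3)·(-110.5) = -331.5 kJ/mol
eq. 3 × 2 (scale by 2 for the 2 Fe3O4(s)): contributes 2·x
-2285.3 = (+283.0) + (-331.5) + 2·x
x = (-2285.3 − (-48.5)) / (2) = -1118.4 kJ/mol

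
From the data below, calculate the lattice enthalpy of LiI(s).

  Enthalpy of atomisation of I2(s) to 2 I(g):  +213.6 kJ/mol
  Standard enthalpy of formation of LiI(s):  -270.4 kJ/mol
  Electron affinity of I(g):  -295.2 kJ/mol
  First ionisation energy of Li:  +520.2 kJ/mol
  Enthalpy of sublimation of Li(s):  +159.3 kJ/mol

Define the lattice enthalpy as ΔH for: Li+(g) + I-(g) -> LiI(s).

ΔHf° = 1·ΔHsub + 1·(ΣIE) + 1/2·D(I2) + 1·EA + U
-270.4 = 1·(+159.3) + 1·(+520.2) + 1/2·(+213.6) + 1·(-295.2) + U
U = -270.4 − (+491.1) = -761.5 kJ/mol

U = -761.5 kJ/mol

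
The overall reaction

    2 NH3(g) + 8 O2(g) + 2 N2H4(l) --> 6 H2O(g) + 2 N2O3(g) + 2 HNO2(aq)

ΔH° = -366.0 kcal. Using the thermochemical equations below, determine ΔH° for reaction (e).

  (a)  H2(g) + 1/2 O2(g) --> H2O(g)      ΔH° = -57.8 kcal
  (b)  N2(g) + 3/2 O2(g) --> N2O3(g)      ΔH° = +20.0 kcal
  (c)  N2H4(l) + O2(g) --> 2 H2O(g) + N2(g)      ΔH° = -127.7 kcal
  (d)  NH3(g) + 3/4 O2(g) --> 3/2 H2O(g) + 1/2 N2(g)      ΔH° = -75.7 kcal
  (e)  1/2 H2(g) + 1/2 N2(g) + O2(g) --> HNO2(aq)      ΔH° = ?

(a) reversed: +57.8 kcal
(b) × 2 (scale by 2 for the 2 N2O3(g)): (2)·(+20.0) = +40.0 kcal
(c) × 2 (scale by 2 for the 2 N2H4(l)): (2)·(-127.7) = -255.4 kcal
(d) × 2 (scale by 2 for the 2 NH3(g)): (2)·(-75.7) = -151.4 kcal
(e) × 2 (×2 to match 2 HNO2(aq) in the target): contributes 2·x
-366.0 = (+57.8) + (+40.0) + (-255.4) + (-151.4) + 2·x
x = (-366.0 − (-309.0)) / (2) = -28.5 kcal

ΔH° = -28.5 kcal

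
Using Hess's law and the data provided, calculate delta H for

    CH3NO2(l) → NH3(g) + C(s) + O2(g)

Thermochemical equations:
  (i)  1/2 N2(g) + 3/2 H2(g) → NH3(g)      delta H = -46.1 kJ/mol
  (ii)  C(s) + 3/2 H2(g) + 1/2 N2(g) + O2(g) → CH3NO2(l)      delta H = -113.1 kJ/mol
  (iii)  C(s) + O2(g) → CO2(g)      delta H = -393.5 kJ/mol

(i) as written: -46.1 kJ/mol
(ii) reversed: +113.1 kJ/mol
(iii): not needed.
delta H = (-46.1) + (+113.1) = 67.0 kJ/mol

delta H = 67.0 kJ/mol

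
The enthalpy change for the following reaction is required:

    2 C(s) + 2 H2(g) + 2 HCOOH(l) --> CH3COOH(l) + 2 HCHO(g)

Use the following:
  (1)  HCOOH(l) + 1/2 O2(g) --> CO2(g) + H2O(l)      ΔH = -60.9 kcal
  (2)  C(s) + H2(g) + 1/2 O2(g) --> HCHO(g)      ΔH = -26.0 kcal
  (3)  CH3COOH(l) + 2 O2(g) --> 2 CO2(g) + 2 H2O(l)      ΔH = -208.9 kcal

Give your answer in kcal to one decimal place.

ΔH = 35.1 kcal

(1) × 2 (×2 to match 2 HCOOH(l) in the target): (2)·(-60.9) = -121.8 kcal
(2) × 2 (scale by 2 for the 2 HCHO(g)): (2)·(-26.0) = -52.0 kcal
(3) reversed (CH3COOH(l) must end up as a product): +208.9 kcal
Combining the equations, ΔH = (-121.8) + (-52.0) + (+208.9) = 35.1 kcal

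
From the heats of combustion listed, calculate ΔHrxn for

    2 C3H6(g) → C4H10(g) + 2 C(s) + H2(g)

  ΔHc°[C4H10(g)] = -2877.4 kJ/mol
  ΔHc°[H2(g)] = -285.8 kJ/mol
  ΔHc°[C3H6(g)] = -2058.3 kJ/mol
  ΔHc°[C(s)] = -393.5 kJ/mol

With combustion enthalpies, reactants minus products:
= [2·(-2058.3)] − [1·(-2877.4) + 2·(-393.5) + 1·(-285.8)]
= -166.4 kJ/mol

ΔHrxn = -166.4 kJ/mol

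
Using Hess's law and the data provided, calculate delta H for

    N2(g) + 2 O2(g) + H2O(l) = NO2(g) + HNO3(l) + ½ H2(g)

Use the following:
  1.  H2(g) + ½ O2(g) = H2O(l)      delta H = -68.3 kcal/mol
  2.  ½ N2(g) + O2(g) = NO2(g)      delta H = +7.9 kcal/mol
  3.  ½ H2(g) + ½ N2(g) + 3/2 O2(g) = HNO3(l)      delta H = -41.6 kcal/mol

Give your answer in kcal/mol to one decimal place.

delta H = 34.6 kcal/mol

eq. 1 reversed (reverse to put H2O(l) on the reactant side): +68.3 kcal/mol
eq. 2 as written (NO2(g) already on the product side): +7.9 kcal/mol
eq. 3 as written (HNO3(l) already on the product side): -41.6 kcal/mol
Since enthalpy is a state function, delta H = (+68.3) + (+7.9) + (-41.6) = 34.6 kcal/mol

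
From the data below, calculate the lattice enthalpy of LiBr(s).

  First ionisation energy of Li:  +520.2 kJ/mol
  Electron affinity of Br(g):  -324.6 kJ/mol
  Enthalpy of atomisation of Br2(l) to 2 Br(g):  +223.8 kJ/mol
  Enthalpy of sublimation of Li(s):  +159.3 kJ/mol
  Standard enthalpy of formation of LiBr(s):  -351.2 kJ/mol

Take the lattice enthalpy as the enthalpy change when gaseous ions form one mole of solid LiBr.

U = -818.0 kJ/mol

ΔHf° = 1·ΔHsub + 1·(ΣIE) + 1/2·D(Br2) + 1·EA + U
-351.2 = 1·(+159.3) + 1·(+520.2) + 1/2·(+223.8) + 1·(-324.6) + U
U = -351.2 − (+466.8) = -818.0 kJ/mol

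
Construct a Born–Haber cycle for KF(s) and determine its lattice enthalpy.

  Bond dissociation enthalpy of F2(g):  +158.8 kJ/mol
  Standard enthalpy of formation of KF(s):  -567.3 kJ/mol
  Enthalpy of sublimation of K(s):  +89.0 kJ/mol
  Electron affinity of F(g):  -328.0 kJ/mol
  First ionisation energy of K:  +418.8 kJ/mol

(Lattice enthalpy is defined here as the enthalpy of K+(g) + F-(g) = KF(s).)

U = -826.5 kJ/mol

ΔHf° = 1·ΔHsub + 1·(ΣIE) + 1/2·D(F2) + 1·EA + U
-567.3 = 1·(+89.0) + 1·(+418.8) + 1/2·(+158.8) + 1·(-328.0) + U
U = -567.3 − (+259.2) = -826.5 kJ/mol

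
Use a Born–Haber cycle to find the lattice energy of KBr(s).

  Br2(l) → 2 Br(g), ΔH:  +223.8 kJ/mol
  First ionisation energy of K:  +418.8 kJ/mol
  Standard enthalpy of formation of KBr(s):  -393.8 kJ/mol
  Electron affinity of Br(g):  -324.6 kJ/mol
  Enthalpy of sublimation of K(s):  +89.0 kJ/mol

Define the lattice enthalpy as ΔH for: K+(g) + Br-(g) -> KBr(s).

ΔHf° = 1·ΔHsub + 1·(ΣIE) + 1/2·D(Br2) + 1·EA + U
-393.8 = 1·(+89.0) + 1·(+418.8) + 1/2·(+223.8) + 1·(-324.6) + U
U = -393.8 − (+295.1) = -688.9 kJ/mol

U = -688.9 kJ/mol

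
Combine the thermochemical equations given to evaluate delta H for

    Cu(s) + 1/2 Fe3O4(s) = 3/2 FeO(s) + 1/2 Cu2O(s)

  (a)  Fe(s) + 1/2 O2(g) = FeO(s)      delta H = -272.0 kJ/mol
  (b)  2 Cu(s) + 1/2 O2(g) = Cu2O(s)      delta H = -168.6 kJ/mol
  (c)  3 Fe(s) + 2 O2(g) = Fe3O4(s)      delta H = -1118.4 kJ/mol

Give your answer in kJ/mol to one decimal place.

(a) × 3/2 (×3/2 to match 3/2 FeO(s) in the target): (3/2)·(-272.0) = -408.0 kJ/mol
(b) × 1/2 (scale by 1/2 for the 1/2 Cu2O(s)): (1/2)·(-168.6) = -84.3 kJ/mol
(c) reversed and × 1/2 (reverse to put Fe3O4(s) on the reactant side; scale by 1/2 for the 1/2 Fe3O4(s)): (-1/2)·(-1118.4) = +559.2 kJ/mol
delta H = (-408.0) + (-84.3) + (+559.2) = 66.9 kJ/mol

delta H = 66.9 kJ/mol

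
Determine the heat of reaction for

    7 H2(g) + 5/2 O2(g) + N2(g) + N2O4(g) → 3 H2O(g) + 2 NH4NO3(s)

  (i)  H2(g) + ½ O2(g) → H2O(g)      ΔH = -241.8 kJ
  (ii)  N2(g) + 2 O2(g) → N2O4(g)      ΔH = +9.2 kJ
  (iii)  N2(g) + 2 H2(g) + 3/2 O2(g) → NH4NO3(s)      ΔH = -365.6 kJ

(i) × 3: (3)·(-241.8) = -725.4 kJ
(ii) reversed: -9.2 kJ
(iii) × 2: (2)·(-365.6) = -731.2 kJ
Combining the equations, ΔH = (-725.4) + (-9.2) + (-731.2) = -1465.8 kJ

ΔH = -1465.8 kJ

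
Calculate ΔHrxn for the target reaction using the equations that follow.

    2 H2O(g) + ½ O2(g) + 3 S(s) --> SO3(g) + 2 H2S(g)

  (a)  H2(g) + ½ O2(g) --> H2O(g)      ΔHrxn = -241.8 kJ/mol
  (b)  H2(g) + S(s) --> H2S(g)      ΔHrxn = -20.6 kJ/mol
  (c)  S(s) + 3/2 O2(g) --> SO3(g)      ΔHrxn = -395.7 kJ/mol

ΔHrxn = 46.7 kJ/mol

(a) reversed and × 2: (-2)·(-241.8) = +483.6 kJ/mol
(b) × 2: (2)·(-20.6) = -41.2 kJ/mol
(c) as written: -395.7 kJ/mol
By Hess's law, ΔHrxn = (+483.6) + (-41.2) + (-395.7) = 46.7 kJ/mol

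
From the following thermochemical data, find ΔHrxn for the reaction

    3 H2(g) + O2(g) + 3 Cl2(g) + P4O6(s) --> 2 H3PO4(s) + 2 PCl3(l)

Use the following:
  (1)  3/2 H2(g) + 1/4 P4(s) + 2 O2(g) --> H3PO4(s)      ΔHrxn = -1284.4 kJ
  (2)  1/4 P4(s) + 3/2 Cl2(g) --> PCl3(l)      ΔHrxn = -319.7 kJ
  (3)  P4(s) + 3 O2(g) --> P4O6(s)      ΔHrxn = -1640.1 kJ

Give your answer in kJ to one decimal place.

(1) × 2: (2)·(-1284.4) = -2568.8 kJ
(2) × 2: (2)·(-319.7) = -639.4 kJ
(3) reversed: +1640.1 kJ
Combining the equations, ΔHrxn = (2)·(-1284.4) + (2)·(-319.7) + (-1)·(-1640.1) = -1568.1 kJ

ΔHrxn = -1568.1 kJ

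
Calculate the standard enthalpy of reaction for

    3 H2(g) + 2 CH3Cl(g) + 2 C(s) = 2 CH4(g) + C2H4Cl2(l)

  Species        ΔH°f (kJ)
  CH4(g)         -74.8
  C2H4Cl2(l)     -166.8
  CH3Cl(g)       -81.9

ΔH_rxn = -152.6 kJ

Products: 2·(-74.8) + 1·(-166.8) = -316.4
Reactants: 3·(+0.0) + 2·(-81.9) + 2·(+0.0) = -163.8
ΔH_rxn = (-316.4) − (-163.8) = -152.6 kJ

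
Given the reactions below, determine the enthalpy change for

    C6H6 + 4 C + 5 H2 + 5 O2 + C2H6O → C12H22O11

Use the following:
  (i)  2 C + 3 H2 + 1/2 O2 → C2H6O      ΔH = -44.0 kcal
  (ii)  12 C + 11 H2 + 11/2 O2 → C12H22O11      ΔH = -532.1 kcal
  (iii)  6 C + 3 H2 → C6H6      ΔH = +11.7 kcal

(i) reversed (C2H6O must end up as a reactant): +44.0 kcal
(ii) as written (C12H22O11 already on the product side): -532.1 kcal
(iii) reversed (reverse to put C6H6 on the reactant side): -11.7 kcal
ΔH = (-1)·(-44.0) + (1)·(-532.1) + (-1)·(+11.7) = -499.8 kcal

ΔH = -499.8 kcal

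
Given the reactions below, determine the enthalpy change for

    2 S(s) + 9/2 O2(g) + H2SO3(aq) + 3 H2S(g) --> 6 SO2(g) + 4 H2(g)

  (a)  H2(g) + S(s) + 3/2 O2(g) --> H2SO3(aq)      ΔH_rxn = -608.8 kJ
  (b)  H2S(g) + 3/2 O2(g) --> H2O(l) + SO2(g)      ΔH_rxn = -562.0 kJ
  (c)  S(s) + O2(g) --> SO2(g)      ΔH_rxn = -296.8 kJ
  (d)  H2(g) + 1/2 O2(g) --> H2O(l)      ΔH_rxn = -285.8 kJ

ΔH_rxn = -1110.2 kJ

(a) reversed: +608.8 kJ
(b) × 3: (3)·(-562.0) = -1686.0 kJ
(c) × 3: (3)·(-296.8) = -890.4 kJ
(d) reversed and × 3: (-3)·(-285.8) = +857.4 kJ
ΔH_rxn = (+608.8) + (-1686.0) + (-890.4) + (+857.4) = -1110.2 kJ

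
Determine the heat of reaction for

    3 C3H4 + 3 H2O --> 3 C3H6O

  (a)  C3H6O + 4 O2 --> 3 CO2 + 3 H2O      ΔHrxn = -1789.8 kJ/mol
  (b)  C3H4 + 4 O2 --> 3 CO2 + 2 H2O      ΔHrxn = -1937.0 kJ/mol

(a) reversed and × 3: (-3)·(-1789.8) = +5369.4 kJ/mol
(b) × 3: (3)·(-1937.0) = -5811.0 kJ/mol
ΔHrxn = (+5369.4) + (-5811.0) = -441.6 kJ/mol

ΔHrxn = -441.6 kJ/mol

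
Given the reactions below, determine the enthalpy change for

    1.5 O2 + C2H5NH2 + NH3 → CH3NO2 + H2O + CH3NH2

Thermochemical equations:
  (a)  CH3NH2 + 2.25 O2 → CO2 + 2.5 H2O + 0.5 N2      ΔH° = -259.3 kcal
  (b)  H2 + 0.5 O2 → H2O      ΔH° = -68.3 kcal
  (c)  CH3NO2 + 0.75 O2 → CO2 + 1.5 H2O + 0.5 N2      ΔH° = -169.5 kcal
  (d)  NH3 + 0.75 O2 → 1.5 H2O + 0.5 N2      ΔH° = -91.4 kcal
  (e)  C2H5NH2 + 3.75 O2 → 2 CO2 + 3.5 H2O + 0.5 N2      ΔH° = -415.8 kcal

(a) reversed: +259.3 kcal
(b): not needed.
(c) reversed: +169.5 kcal
(d) as written: -91.4 kcal
(e) as written: -415.8 kcal
ΔH° = (-1)·(-259.3) + (-1)·(-169.5) + (1)·(-91.4) + (1)·(-415.8) = -78.4 kcal

ΔH° = -78.4 kcal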